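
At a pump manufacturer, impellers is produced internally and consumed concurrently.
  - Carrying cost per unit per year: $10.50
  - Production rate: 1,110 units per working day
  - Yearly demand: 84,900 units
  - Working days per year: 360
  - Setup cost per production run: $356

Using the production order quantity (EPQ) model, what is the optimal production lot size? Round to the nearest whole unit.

Daily demand d = 84,900/360 = 235.833; p = 1110; 1 − d/p = 0.78754
EPQ = √(2DS / (H(1 − d/p)))
    = √(2 × 84,900 × 356 / (10.5 × 0.78754)) ≈ 2,703.73

2,704 units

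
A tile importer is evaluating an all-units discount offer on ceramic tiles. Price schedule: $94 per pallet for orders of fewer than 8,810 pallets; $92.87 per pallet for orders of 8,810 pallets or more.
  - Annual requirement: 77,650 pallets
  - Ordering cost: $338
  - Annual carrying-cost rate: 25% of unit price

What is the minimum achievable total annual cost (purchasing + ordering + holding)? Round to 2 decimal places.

H₁ = 25%×$94 = $23.5000;  H₂ = 25%×$92.87 = $23.2175
EOQ₁ = √(2×77,650×338/23.5000) = 1,494.55  (< 8,810, feasible at tier 1)
EOQ₂ = √(2×77,650×338/23.2175) = 1,503.61  (< 8,810 → use Q = 8,810 at tier-2 price)
TC(tier 1 (EOQ₁), Q≈1,494.5) = $7,334,221.90
TC(tier 2, Q≈8,810.0) = $7,316,607.67
Minimum at tier 2: $7,316,607.67

$7,316,607.67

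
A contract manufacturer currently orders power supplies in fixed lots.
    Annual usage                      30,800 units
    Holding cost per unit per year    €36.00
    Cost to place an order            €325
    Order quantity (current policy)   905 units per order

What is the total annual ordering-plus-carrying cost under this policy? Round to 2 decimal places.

Orders/yr = 30,800/905 = 34.033; ordering cost = 34.033 × €325 = €11,060.77
Average inventory = 905/2 = 452.5; holding cost = 452.5 × €36 = €16,290.00
Total = €11,060.77 + €16,290.00 = €27,350.77

€27,350.77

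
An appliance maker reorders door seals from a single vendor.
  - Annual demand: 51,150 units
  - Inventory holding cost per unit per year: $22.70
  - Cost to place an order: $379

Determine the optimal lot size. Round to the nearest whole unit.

1,307 units

Optimal lot size Q* = (2 × 51,150 × $379 / $22.7)^½ ≈ 1,306.91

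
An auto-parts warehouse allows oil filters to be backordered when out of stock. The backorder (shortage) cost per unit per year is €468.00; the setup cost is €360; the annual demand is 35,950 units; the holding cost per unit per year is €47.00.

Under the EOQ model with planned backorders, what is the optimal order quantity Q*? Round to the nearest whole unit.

778 units

Basic EOQ = √(2·35,950·360/47) = 742.107
Backorder adjustment √((H+b)/b) = √((47+468)/468) = 1.0490
Q* = 742.107 × 1.0490 ≈ 778.48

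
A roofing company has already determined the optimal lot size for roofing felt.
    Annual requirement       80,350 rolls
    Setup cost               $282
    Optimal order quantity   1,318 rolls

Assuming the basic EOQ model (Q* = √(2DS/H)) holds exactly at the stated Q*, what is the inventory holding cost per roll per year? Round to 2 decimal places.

EOQ relation: Q² = 2DS/H, so rearrange for the unknown.
H = 2DS / Q² = 2 × 80,350 × 282 / 1,318² = 26.0876

$26.09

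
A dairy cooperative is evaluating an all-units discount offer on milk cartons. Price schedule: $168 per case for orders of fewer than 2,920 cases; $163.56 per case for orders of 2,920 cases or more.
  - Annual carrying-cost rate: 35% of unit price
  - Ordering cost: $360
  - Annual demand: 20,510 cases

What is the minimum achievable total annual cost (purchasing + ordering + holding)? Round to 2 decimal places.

$3,440,723.39

H₁ = 35%×$168 = $58.8000;  H₂ = 35%×$163.56 = $57.2460
EOQ₁ = √(2×20,510×360/58.8000) = 501.14  (< 2,920, feasible at tier 1)
EOQ₂ = √(2×20,510×360/57.2460) = 507.90  (< 2,920 → use Q = 2,920 at tier-2 price)
TC(tier 1 (EOQ₁), Q≈501.1) = $3,475,147.12
TC(tier 2, Q≈2,920.0) = $3,440,723.39
Minimum at tier 2: $3,440,723.39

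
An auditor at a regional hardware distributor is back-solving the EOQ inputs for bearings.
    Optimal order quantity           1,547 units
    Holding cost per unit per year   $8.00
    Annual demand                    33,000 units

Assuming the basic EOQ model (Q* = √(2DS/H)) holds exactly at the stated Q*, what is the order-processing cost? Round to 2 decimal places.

$290.09

From Q* = √(2DS/H) ⇒ Q*² = 2DS/H.
S = Q²H / (2D) = 1,547² × 8 / (2 × 33,000) = 290.0859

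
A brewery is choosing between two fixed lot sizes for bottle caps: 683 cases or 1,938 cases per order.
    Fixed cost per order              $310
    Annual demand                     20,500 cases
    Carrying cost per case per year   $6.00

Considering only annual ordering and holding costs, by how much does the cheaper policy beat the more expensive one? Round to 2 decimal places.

$2,260.39

Annual cost at Q: ordering D·S/Q plus holding Q·H/2.
TC(683) = (20,500/683)×310 + (683/2)×6 = $11,353.54
TC(1,938) = (20,500/1,938)×310 + (1,938/2)×6 = $9,093.15
Lots of 1,938 are cheaper by $2,260.39.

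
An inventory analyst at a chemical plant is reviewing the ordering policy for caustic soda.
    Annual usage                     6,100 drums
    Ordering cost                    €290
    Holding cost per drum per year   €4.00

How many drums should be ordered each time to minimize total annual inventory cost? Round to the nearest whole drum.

Optimal lot size Q* = (2 × 6,100 × €290 / €4)^½ ≈ 940.48

940 drums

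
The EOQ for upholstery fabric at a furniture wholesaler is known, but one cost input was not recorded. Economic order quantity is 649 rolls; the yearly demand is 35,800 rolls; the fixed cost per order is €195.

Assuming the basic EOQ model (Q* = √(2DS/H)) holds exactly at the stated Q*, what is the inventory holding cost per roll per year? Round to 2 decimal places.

EOQ relation: Q² = 2DS/H, so rearrange for the unknown.
H = 2DS / Q² = 2 × 35,800 × 195 / 649² = 33.1481

€33.15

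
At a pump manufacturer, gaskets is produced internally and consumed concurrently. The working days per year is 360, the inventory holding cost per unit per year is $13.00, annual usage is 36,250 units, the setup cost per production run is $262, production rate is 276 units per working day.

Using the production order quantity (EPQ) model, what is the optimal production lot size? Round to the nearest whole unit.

1,517 units

Daily demand d = 36,250/360 = 100.694; p = 276; 1 − d/p = 0.63517
EPQ = √(2DS / (H(1 − d/p)))
    = √(2 × 36,250 × 262 / (13 × 0.63517)) ≈ 1,516.72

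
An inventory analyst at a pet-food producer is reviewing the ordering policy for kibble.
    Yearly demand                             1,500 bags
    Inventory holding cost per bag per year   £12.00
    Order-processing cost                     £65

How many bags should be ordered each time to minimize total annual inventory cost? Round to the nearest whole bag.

Q* = √(2·D·S / H) = √(2·1,500·65 / 12) = √16,250.0 ≈ 127.48

127 bags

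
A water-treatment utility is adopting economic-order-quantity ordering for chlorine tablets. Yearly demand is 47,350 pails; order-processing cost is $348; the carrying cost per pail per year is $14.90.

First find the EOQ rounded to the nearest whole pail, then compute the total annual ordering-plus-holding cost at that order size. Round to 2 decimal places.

$22,159.39

EOQ = √(2DS/H) = √(2 × 47,350 × 348 / 14.9)
    = √(2,211,785.23) ≈ 1,487.21 → Q = 1,487 pails
Annual ordering cost = (D/Q)·S = (47,350/1,487) × 348 = $11,081.24
Annual holding cost  = (Q/2)·H = (1,487/2) × 14.9 = $11,078.15
Total = $11,081.24 + $11,078.15 = $22,159.39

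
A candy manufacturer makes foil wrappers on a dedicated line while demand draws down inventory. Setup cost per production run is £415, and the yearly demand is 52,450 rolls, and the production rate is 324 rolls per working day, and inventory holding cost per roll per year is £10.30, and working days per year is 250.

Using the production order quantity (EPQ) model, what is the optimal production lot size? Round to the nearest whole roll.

Daily demand d = 52,450/250 = 209.800; p = 324; 1 − d/p = 0.35247
EPQ = √(2DS / (H(1 − d/p)))
    = √(2 × 52,450 × 415 / (10.3 × 0.35247)) ≈ 3,462.84

3,463 rolls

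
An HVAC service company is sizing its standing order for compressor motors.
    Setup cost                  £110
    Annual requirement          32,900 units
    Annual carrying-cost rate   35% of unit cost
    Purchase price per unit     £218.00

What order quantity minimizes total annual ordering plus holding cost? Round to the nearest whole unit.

H = i·C = 0.35 × £218 = £76.3000 per unit-year
Q* = √(2·D·S / H) = √(2·32,900·110 / 76.3) = √94,862.4 ≈ 308.00

308 units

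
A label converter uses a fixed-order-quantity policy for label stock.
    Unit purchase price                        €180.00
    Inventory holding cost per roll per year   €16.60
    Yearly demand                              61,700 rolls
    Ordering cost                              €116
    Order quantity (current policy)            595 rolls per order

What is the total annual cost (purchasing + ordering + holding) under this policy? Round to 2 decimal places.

€11,122,967.41

Annual ordering cost = (D/Q)·S = (61,700/595) × 116 = €12,028.91
Annual holding cost  = (Q/2)·H = (595/2) × 16.6 = €4,938.50
Purchase cost = D·C = 61,700 × 180 = €11,106,000.00
Total = €12,028.91 + €4,938.50 + €11,106,000.00 = €11,122,967.41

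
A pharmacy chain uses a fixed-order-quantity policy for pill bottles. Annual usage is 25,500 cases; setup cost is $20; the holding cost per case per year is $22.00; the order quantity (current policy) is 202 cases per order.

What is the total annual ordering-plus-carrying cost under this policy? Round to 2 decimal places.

$4,746.75

Orders/yr = 25,500/202 = 126.238; ordering cost = 126.238 × $20 = $2,524.75
Average inventory = 202/2 = 101; holding cost = 101 × $22 = $2,222.00
Total = $2,524.75 + $2,222.00 = $4,746.75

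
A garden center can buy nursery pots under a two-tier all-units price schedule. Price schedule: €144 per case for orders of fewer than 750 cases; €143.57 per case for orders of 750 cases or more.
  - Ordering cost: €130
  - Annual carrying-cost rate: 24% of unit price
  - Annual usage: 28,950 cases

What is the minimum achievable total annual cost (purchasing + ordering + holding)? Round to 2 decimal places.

H₁ = 24%×€144 = €34.5600;  H₂ = 24%×€143.57 = €34.4568
EOQ₁ = √(2×28,950×130/34.5600) = 466.69  (< 750, feasible at tier 1)
EOQ₂ = √(2×28,950×130/34.4568) = 467.38  (< 750 → use Q = 750 at tier-2 price)
TC(tier 1 (EOQ₁), Q≈466.7) = €4,184,928.64
TC(tier 2, Q≈750.0) = €4,174,290.80
Minimum at tier 2: €4,174,290.80

€4,174,290.80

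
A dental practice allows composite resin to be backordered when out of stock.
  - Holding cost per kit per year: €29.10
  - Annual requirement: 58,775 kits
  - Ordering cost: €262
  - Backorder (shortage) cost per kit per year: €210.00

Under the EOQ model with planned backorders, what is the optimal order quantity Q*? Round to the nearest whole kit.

Basic EOQ = √(2·58,775·262/29.1) = 1,028.763
Backorder adjustment √((H+b)/b) = √((29.1+210)/210) = 1.0670
Q* = 1,028.763 × 1.0670 ≈ 1,097.73

1,098 kits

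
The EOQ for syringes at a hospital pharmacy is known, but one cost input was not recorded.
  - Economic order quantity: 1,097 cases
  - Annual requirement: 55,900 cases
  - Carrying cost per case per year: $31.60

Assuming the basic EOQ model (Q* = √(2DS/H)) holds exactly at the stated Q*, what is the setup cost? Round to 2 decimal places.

EOQ relation: Q² = 2DS/H, so rearrange for the unknown.
S = Q²H / (2D) = 1,097² × 31.6 / (2 × 55,900) = 340.1406

$340.14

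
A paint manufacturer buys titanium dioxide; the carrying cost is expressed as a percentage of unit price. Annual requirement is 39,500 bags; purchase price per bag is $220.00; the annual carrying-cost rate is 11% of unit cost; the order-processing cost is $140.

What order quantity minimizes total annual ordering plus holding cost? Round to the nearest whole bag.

H = i·C = 0.11 × $220 = $24.2000 per bag-year
Q* = √(2·D·S / H) = √(2·39,500·140 / 24.2) = √457,024.8 ≈ 676.04

676 bags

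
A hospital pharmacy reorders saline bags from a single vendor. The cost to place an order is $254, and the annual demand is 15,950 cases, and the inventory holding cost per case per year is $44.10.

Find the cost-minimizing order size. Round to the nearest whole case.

EOQ = √(2DS/H) = √(2 × 15,950 × 254 / 44.1)
    = √(183,732.43) ≈ 428.64

429 cases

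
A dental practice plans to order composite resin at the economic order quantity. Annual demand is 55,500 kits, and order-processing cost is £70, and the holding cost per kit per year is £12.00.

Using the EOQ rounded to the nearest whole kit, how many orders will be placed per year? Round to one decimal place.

68.9 orders per year

2DS/H = 2·55,500·70/12 = 647,500.00
EOQ = √647,500.00 ≈ 804.67 → Q = 805
N = D/Q = 55,500/805 ≈ 68.944 orders/yr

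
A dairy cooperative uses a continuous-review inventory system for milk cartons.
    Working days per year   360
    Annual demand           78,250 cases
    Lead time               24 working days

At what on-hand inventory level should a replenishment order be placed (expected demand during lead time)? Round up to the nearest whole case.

Daily demand d = 78,250 / 360 = 217.361 cases/day
Demand during lead time = 217.361 × 24 = 5,216.67
Reorder point = 5,216.67 → round up

5,217 cases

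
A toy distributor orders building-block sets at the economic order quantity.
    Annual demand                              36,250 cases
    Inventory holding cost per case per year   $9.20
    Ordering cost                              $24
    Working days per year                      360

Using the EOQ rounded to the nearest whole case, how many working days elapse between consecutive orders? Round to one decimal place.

4.3 days

Q* = √(2·D·S / H) = √(2·36,250·24 / 9.2) = √189,130.4 ≈ 434.89 → Q = 435 cases
Days between orders = 360 / (D/Q) = 360 / 83.333 ≈ 4.320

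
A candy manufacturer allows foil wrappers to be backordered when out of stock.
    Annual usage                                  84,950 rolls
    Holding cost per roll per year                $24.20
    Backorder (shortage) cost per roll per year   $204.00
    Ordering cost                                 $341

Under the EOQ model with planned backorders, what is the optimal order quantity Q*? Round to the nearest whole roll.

Q* = √(2DS/H) · √((H + b)/b)
   = √(2 × 84,950 × 341 / 24.2) · √((24.2 + 204) / 204)
   = 1,547.270 × 1.0577 ≈ 1,636.47

1,636 rolls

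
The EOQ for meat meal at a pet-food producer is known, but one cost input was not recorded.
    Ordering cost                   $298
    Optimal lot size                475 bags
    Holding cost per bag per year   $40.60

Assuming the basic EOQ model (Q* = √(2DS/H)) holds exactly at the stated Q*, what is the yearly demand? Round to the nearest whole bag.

15,370 bags per year

From Q* = √(2DS/H) ⇒ Q*² = 2DS/H.
D = Q²H / (2S) = 475² × 40.6 / (2 × 298) = 15,369.76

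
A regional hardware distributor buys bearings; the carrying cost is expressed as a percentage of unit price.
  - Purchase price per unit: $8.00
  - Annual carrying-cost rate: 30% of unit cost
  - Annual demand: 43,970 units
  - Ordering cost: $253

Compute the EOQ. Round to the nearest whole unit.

3,045 units

H = i·C = 0.3 × $8 = $2.4000 per unit-year
2DS/H = 2·43,970·253/2.4 = 9,270,341.67
EOQ = √9,270,341.67 ≈ 3,044.72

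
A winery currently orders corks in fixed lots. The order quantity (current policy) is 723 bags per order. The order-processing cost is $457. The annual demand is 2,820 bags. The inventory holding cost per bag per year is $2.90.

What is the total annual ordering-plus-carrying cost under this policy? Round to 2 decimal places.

$2,830.84

Ordering: D/Q × S = 2,820/723 × $457 = $1,782.49
Holding:  Q/2 × H = 723/2 × $2.9 = $1,048.35
Total = $1,782.49 + $1,048.35 = $2,830.84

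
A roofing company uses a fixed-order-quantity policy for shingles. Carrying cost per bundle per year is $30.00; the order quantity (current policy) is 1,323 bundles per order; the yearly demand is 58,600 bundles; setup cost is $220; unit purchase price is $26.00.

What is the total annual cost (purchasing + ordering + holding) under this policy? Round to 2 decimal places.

$1,553,189.52

Orders/yr = 58,600/1,323 = 44.293; ordering cost = 44.293 × $220 = $9,744.52
Average inventory = 1,323/2 = 661.5; holding cost = 661.5 × $30 = $19,845.00
Purchase cost = D·C = 58,600 × 26 = $1,523,600.00
Total = $9,744.52 + $19,845.00 + $1,523,600.00 = $1,553,189.52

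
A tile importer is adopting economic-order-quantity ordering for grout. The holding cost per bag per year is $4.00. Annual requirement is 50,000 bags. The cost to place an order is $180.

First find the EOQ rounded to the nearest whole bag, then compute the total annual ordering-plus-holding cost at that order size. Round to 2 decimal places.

$8,485.28

Optimal lot size Q* = (2 × 50,000 × $180 / $4)^½ ≈ 2,121.32 → Q = 2,121 bags
Annual ordering cost = (D/Q)·S = (50,000/2,121) × 180 = $4,243.28
Annual holding cost  = (Q/2)·H = (2,121/2) × 4 = $4,242.00
Total = $4,243.28 + $4,242.00 = $8,485.28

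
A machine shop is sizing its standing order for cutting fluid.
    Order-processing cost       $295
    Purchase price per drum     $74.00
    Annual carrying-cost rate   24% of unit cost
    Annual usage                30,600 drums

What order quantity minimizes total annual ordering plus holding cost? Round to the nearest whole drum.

H = i·C = 0.24 × $74 = $17.7600 per drum-year
Optimal lot size Q* = (2 × 30,600 × $295 / $17.76)^½ ≈ 1,008.24

1,008 drums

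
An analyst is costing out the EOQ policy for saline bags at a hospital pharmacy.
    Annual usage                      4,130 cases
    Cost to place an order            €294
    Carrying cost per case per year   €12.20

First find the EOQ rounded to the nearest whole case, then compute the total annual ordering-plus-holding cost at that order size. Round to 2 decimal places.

€5,443.07

Q* = √(2·D·S / H) = √(2·4,130·294 / 12.2) = √199,052.5 ≈ 446.15 → Q = 446 cases
Annual ordering cost = (D/Q)·S = (4,130/446) × 294 = €2,722.47
Annual holding cost  = (Q/2)·H = (446/2) × 12.2 = €2,720.60
Total = €2,722.47 + €2,720.60 = €5,443.07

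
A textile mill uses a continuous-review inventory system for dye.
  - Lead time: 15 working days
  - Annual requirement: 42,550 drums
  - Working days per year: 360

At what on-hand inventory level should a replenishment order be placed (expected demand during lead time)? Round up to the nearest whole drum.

Daily demand d = 42,550 / 360 = 118.194 drums/day
Demand during lead time = 118.194 × 15 = 1,772.92
Reorder point = 1,772.92 → round up

1,773 drums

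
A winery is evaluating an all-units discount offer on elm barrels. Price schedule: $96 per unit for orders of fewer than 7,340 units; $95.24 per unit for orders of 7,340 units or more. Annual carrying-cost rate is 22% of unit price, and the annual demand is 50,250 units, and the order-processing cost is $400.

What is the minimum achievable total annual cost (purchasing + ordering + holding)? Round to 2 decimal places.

H₁ = 22%×$96 = $21.1200;  H₂ = 22%×$95.24 = $20.9528
EOQ₁ = √(2×50,250×400/21.1200) = 1,379.64  (< 7,340, feasible at tier 1)
EOQ₂ = √(2×50,250×400/20.9528) = 1,385.13  (< 7,340 → use Q = 7,340 at tier-2 price)
TC(tier 1 (EOQ₁), Q≈1,379.6) = $4,853,138.02
TC(tier 2, Q≈7,340.0) = $4,865,445.20
Minimum at tier 1 (EOQ₁): $4,853,138.02

$4,853,138.02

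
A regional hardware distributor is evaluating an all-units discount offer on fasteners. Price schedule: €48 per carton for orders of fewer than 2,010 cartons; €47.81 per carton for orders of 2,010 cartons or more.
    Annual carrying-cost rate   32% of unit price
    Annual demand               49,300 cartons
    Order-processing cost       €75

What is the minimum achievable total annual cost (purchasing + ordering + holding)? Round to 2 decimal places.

H₁ = 32%×€48 = €15.3600;  H₂ = 32%×€47.81 = €15.2992
EOQ₁ = √(2×49,300×75/15.3600) = 693.86  (< 2,010, feasible at tier 1)
EOQ₂ = √(2×49,300×75/15.2992) = 695.24  (< 2,010 → use Q = 2,010 at tier-2 price)
TC(tier 1 (EOQ₁), Q≈693.9) = €2,377,057.73
TC(tier 2, Q≈2,010.0) = €2,374,248.25
Minimum at tier 2: €2,374,248.25

€2,374,248.25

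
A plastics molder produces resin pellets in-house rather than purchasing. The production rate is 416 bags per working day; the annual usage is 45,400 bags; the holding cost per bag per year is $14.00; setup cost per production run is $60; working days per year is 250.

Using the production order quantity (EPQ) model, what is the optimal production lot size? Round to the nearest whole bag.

831 bags

Daily demand d = 45,400/250 = 181.600; p = 416; 1 − d/p = 0.56346
EPQ = √(2DS / (H(1 − d/p)))
    = √(2 × 45,400 × 60 / (14 × 0.56346)) ≈ 831.04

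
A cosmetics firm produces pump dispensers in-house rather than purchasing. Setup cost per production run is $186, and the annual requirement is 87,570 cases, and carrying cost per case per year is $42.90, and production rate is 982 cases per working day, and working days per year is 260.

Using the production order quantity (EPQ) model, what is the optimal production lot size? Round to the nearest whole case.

Daily demand d = 87,570/260 = 336.808; p = 982; 1 − d/p = 0.65702
EPQ = √(2DS / (H(1 − d/p)))
    = √(2 × 87,570 × 186 / (42.9 × 0.65702)) ≈ 1,075.06

1,075 cases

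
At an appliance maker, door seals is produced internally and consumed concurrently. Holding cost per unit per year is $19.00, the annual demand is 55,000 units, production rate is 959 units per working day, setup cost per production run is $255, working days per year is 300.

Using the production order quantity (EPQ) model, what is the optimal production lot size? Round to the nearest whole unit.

1,351 units

Daily demand d = 55,000/300 = 183.333; p = 959; 1 − d/p = 0.80883
EPQ = √(2DS / (H(1 − d/p)))
    = √(2 × 55,000 × 255 / (19 × 0.80883)) ≈ 1,351.02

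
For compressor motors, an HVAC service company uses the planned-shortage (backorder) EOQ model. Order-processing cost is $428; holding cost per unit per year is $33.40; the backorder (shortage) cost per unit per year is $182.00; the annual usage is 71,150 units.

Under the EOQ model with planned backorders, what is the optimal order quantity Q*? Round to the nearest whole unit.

Q* = √(2DS/H) · √((H + b)/b)
   = √(2 × 71,150 × 428 / 33.4) · √((33.4 + 182) / 182)
   = 1,350.365 × 1.0879 ≈ 1,469.06

1,469 units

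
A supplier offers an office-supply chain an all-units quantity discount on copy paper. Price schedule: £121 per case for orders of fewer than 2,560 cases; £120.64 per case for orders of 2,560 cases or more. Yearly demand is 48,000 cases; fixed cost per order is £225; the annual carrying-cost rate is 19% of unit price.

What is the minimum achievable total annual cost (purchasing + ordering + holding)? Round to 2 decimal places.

H₁ = 19%×£121 = £22.9900;  H₂ = 19%×£120.64 = £22.9216
EOQ₁ = √(2×48,000×225/22.9900) = 969.30  (< 2,560, feasible at tier 1)
EOQ₂ = √(2×48,000×225/22.9216) = 970.74  (< 2,560 → use Q = 2,560 at tier-2 price)
TC(tier 1 (EOQ₁), Q≈969.3) = £5,830,284.16
TC(tier 2, Q≈2,560.0) = £5,824,278.40
Minimum at tier 2: £5,824,278.40

£5,824,278.40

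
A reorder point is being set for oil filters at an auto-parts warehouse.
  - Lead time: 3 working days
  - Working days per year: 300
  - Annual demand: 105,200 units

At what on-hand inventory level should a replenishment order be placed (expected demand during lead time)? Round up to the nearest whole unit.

1,052 units

Daily demand d = 105,200 / 300 = 350.667 units/day
Demand during lead time = 350.667 × 3 = 1,052.00
Reorder point = 1,052.00 → round up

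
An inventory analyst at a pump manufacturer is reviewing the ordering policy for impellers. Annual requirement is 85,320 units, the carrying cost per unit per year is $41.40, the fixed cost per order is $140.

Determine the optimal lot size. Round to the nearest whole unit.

EOQ = √(2DS/H) = √(2 × 85,320 × 140 / 41.4)
    = √(577,043.48) ≈ 759.63

760 units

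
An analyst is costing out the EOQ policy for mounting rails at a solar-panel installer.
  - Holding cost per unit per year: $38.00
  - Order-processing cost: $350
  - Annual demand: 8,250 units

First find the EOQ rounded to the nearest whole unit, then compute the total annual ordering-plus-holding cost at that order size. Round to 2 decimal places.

$14,813.85

Q* = √(2·D·S / H) = √(2·8,250·350 / 38) = √151,973.7 ≈ 389.84 → Q = 390 units
Ordering: D/Q × S = 8,250/390 × $350 = $7,403.85
Holding:  Q/2 × H = 390/2 × $38 = $7,410.00
Total = $7,403.85 + $7,410.00 = $14,813.85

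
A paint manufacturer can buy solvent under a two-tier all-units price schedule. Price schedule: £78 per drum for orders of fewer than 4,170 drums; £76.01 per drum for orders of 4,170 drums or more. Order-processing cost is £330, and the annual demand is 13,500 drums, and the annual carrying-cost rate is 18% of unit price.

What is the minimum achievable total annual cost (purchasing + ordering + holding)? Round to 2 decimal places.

£1,055,729.90

H₁ = 18%×£78 = £14.0400;  H₂ = 18%×£76.01 = £13.6818
EOQ₁ = √(2×13,500×330/14.0400) = 796.63  (< 4,170, feasible at tier 1)
EOQ₂ = √(2×13,500×330/13.6818) = 806.99  (< 4,170 → use Q = 4,170 at tier-2 price)
TC(tier 1 (EOQ₁), Q≈796.6) = £1,064,184.65
TC(tier 2, Q≈4,170.0) = £1,055,729.90
Minimum at tier 2: £1,055,729.90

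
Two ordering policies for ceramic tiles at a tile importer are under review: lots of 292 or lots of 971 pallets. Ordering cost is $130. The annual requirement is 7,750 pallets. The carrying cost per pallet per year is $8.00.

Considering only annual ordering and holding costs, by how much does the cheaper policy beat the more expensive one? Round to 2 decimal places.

TC(Q) = (D/Q)S + (Q/2)H
TC(292) = (7,750/292)×130 + (292/2)×8 = $4,618.34
TC(971) = (7,750/971)×130 + (971/2)×8 = $4,921.59
Lots of 292 are cheaper by $303.25.

$303.25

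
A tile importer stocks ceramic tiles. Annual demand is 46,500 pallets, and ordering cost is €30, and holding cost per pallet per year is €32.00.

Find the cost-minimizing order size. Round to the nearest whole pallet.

295 pallets

Optimal lot size Q* = (2 × 46,500 × €30 / €32)^½ ≈ 295.28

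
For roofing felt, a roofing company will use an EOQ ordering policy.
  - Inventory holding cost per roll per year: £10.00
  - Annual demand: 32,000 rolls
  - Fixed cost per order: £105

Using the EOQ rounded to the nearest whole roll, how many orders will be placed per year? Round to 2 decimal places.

39.02 orders per year

Optimal lot size Q* = (2 × 32,000 × £105 / £10)^½ ≈ 819.76 → Q = 820
N = D/Q = 32,000/820 ≈ 39.024 orders/yr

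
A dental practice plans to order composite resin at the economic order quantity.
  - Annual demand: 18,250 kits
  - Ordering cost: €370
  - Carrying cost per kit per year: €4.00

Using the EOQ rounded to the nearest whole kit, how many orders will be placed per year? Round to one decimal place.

2DS/H = 2·18,250·370/4 = 3,376,250.00
EOQ = √3,376,250.00 ≈ 1,837.46 → Q = 1,837
Orders per year = D/Q = 18,250 / 1,837 = 9.935

9.9 orders per year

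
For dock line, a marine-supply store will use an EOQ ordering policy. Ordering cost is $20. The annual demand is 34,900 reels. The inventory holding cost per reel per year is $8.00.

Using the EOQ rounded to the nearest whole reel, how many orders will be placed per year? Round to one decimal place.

83.5 orders per year

Optimal lot size Q* = (2 × 34,900 × $20 / $8)^½ ≈ 417.73 → Q = 418
N = D/Q = 34,900/418 ≈ 83.493 orders/yr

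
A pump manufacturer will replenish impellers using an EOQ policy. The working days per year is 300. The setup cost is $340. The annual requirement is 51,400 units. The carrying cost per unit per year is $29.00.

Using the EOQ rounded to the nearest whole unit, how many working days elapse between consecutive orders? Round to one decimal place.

Q* = √(2·D·S / H) = √(2·51,400·340 / 29) = √1,205,241.4 ≈ 1,097.83 → Q = 1,098 units
Cycle time = (working days × Q)/D = (300 × 1,098) / 51,400 = 6.409 days

6.4 days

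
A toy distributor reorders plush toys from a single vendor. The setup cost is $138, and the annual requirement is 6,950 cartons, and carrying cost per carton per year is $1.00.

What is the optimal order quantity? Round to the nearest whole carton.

1,385 cartons

Optimal lot size Q* = (2 × 6,950 × $138 / $1)^½ ≈ 1,384.99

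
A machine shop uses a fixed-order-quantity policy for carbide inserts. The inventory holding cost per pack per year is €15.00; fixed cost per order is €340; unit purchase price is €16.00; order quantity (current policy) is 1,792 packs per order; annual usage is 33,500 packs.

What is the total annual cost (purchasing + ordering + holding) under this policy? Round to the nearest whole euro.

€555,796

Orders/yr = 33,500/1,792 = 18.694; ordering cost = 18.694 × €340 = €6,356.03
Average inventory = 1,792/2 = 896; holding cost = 896 × €15 = €13,440.00
Purchase cost = D·C = 33,500 × 16 = €536,000.00
Total = €6,356.03 + €13,440.00 + €536,000.00 = €555,796.03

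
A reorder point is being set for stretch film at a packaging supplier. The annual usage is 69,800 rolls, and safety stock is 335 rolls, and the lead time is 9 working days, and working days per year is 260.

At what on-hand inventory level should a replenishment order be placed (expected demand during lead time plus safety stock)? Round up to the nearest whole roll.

Daily demand d = 69,800 / 260 = 268.462 rolls/day
Demand during lead time = 268.462 × 9 = 2,416.15
Reorder point = 2,416.15 + 335 = 2,751.15 → round up

2,752 rolls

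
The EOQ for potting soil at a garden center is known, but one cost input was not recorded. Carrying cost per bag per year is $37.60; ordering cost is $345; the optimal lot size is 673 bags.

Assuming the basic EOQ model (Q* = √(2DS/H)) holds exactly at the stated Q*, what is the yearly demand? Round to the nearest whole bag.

Since Q* = (2DS/H)^½, squaring gives Q*²·H = 2DS.
D = Q²H / (2S) = 673² × 37.6 / (2 × 345) = 24,681.35

24,681 bags per year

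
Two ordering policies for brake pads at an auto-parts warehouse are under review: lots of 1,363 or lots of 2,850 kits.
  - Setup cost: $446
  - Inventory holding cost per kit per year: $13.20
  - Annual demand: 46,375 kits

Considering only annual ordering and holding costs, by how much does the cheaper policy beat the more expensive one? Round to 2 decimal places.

For each Q, cost = (D/Q)·S + (Q/2)·H.
TC(1,363) = (46,375/1,363)×446 + (1,363/2)×13.2 = $24,170.60
TC(2,850) = (46,375/2,850)×446 + (2,850/2)×13.2 = $26,067.28
Cheaper: Q = 1,363.  Difference = $1,896.68

$1,896.68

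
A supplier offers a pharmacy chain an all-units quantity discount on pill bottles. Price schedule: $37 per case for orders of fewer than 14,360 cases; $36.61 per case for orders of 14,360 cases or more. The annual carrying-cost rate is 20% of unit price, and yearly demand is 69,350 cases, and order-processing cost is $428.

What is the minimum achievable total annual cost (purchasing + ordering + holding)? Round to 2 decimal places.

$2,586,909.26

H₁ = 20%×$37 = $7.4000;  H₂ = 20%×$36.61 = $7.3220
EOQ₁ = √(2×69,350×428/7.4000) = 2,832.33  (< 14,360, feasible at tier 1)
EOQ₂ = √(2×69,350×428/7.3220) = 2,847.38  (< 14,360 → use Q = 14,360 at tier-2 price)
TC(tier 1 (EOQ₁), Q≈2,832.3) = $2,586,909.26
TC(tier 2, Q≈14,360.0) = $2,593,542.44
Minimum at tier 1 (EOQ₁): $2,586,909.26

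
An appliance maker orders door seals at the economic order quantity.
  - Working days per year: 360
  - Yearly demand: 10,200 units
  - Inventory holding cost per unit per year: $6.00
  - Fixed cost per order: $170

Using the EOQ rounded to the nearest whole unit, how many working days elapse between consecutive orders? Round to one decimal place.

26.8 days

Optimal lot size Q* = (2 × 10,200 × $170 / $6)^½ ≈ 760.26 → Q = 760 units
Days between orders = 360 / (D/Q) = 360 / 13.421 ≈ 26.824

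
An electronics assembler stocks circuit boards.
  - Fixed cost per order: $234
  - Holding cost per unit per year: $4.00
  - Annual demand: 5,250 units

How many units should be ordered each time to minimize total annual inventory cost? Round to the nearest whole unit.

2DS/H = 2·5,250·234/4 = 614,250.00
EOQ = √614,250.00 ≈ 783.74

784 units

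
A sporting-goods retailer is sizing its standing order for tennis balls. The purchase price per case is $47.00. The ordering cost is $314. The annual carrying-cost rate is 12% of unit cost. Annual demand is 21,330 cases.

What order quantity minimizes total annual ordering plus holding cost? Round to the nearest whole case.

1,541 cases

Carrying cost H = $47 × 12% = $5.6400/case/yr
2DS/H = 2·21,330·314/5.64 = 2,375,042.55
EOQ = √2,375,042.55 ≈ 1,541.12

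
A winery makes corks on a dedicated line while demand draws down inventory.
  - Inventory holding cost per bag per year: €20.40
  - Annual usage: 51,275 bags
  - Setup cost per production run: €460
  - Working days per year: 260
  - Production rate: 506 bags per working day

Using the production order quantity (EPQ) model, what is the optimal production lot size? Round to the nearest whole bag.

Daily demand d = 51,275/260 = 197.212; p = 506; 1 − d/p = 0.61025
EPQ = √(2DS / (H(1 − d/p)))
    = √(2 × 51,275 × 460 / (20.4 × 0.61025)) ≈ 1,946.60

1,947 bags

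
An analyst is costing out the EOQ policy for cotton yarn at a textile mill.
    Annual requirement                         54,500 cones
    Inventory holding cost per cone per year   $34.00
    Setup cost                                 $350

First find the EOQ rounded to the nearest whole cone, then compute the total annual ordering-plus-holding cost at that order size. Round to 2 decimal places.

2DS/H = 2·54,500·350/34 = 1,122,058.82
EOQ = √1,122,058.82 ≈ 1,059.27 → Q = 1,059 cones
Orders/yr = 54,500/1,059 = 51.464; ordering cost = 51.464 × $350 = $18,012.28
Average inventory = 1,059/2 = 529.5; holding cost = 529.5 × $34 = $18,003.00
Total = $18,012.28 + $18,003.00 = $36,015.28

$36,015.28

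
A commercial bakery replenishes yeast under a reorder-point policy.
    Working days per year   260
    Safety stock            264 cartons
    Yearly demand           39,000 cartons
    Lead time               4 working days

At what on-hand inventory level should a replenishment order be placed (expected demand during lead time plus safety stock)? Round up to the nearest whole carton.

864 cartons

Daily demand d = 39,000 / 260 = 150.000 cartons/day
Demand during lead time = 150.000 × 4 = 600.00
Reorder point = 600.00 + 264 = 864.00 → round up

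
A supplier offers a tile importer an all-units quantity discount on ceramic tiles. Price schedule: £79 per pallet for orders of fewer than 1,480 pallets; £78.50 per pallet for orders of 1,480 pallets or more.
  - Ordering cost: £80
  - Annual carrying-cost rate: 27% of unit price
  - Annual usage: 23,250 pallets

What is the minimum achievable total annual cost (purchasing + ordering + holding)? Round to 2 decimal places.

£1,842,066.06

H₁ = 27%×£79 = £21.3300;  H₂ = 27%×£78.50 = £21.1950
EOQ₁ = √(2×23,250×80/21.3300) = 417.61  (< 1,480, feasible at tier 1)
EOQ₂ = √(2×23,250×80/21.1950) = 418.94  (< 1,480 → use Q = 1,480 at tier-2 price)
TC(tier 1 (EOQ₁), Q≈417.6) = £1,845,657.73
TC(tier 2, Q≈1,480.0) = £1,842,066.06
Minimum at tier 2: £1,842,066.06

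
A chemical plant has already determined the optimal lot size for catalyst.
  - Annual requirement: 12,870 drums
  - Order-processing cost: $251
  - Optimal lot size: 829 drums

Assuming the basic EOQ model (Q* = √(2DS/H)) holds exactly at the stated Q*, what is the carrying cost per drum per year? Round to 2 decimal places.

From Q* = √(2DS/H) ⇒ Q*² = 2DS/H.
H = 2DS / Q² = 2 × 12,870 × 251 / 829² = 9.4010

$9.40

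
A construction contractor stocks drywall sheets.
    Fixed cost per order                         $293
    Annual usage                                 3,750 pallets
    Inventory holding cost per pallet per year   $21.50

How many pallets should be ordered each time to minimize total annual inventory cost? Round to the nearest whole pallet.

320 pallets

2DS/H = 2·3,750·293/21.5 = 102,209.30
EOQ = √102,209.30 ≈ 319.70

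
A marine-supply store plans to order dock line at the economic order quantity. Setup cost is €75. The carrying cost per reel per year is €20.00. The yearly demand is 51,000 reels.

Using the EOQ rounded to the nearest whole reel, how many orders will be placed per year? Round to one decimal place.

82.5 orders per year

Optimal lot size Q* = (2 × 51,000 × €75 / €20)^½ ≈ 618.47 → Q = 618
Orders per year = D/Q = 51,000 / 618 = 82.524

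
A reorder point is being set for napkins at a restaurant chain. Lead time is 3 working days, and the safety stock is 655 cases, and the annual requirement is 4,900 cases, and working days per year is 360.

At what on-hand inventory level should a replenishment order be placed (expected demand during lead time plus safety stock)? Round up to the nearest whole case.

Daily demand d = 4,900 / 360 = 13.611 cases/day
Demand during lead time = 13.611 × 3 = 40.83
Reorder point = 40.83 + 655 = 695.83 → round up

696 cases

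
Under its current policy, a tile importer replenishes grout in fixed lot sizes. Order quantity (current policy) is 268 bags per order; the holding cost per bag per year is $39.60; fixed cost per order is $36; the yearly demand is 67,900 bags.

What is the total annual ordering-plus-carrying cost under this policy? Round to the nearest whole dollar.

$14,427

Orders/yr = 67,900/268 = 253.358; ordering cost = 253.358 × $36 = $9,120.90
Average inventory = 268/2 = 134; holding cost = 134 × $39.6 = $5,306.40
Total = $9,120.90 + $5,306.40 = $14,427.30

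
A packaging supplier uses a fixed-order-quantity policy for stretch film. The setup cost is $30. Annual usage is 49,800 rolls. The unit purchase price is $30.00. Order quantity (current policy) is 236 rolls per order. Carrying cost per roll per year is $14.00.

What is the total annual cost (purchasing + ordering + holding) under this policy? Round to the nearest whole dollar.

Orders/yr = 49,800/236 = 211.017; ordering cost = 211.017 × $30 = $6,330.51
Average inventory = 236/2 = 118; holding cost = 118 × $14 = $1,652.00
Purchase cost = D·C = 49,800 × 30 = $1,494,000.00
Total = $6,330.51 + $1,652.00 + $1,494,000.00 = $1,501,982.51

$1,501,983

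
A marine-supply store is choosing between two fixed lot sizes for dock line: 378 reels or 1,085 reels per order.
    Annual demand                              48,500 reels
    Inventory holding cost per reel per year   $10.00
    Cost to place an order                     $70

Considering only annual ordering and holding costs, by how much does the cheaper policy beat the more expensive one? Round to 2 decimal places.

$2,317.45

TC(Q) = (D/Q)S + (Q/2)H
TC(378) = (48,500/378)×70 + (378/2)×10 = $10,871.48
TC(1,085) = (48,500/1,085)×70 + (1,085/2)×10 = $8,554.03
Lots of 1,085 are cheaper by $2,317.45.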